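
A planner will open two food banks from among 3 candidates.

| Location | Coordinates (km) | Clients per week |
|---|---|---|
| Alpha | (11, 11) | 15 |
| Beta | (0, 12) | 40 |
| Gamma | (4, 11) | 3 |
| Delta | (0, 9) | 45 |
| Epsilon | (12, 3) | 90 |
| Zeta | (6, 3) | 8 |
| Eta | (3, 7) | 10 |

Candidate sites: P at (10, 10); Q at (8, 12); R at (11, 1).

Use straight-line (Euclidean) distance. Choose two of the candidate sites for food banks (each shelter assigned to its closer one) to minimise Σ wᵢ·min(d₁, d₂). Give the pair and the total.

{Q, R}, total 1079.3

Evaluate every pair (each demand assigned to the nearer of the two):
  {Q, R}: total = 1079.3
  {P, R}: total = 1220.1
  {P, Q}: total = 1528.5
Best pair: {Q, R} with total 1079.3.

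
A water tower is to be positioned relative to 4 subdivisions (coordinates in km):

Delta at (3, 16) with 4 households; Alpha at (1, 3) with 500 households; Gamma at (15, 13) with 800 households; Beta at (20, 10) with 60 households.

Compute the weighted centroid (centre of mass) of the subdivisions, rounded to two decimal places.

(10.05, 9.21)

The minimiser of Σwᵢ‖p−pᵢ‖² is the weighted centroid p* = (Σwᵢpᵢ)/(Σwᵢ).
Σwᵢ = 1364.
Σwᵢxᵢ = 4·3 + 500·1 + 800·15 + 60·20 = 13712.
Σwᵢyᵢ = 4·16 + 500·3 + 800·13 + 60·10 = 12564.
x* = 13712/1364 = 10.05, y* = 12564/1364 = 9.21.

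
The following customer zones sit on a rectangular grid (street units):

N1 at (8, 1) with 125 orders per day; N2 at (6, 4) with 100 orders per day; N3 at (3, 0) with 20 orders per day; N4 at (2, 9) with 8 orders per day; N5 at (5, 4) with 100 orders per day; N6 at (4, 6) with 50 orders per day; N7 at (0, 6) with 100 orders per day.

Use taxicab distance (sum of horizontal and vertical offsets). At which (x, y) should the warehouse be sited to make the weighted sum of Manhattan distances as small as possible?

(5, 4)

Manhattan distance separates: Σwᵢ(|x−xᵢ|+|y−yᵢ|) = Σwᵢ|x−xᵢ| + Σwᵢ|y−yᵢ|, so x and y are optimised independently as 1-D weighted medians.
Total weight W = 503; half = 251.5.
x-coordinate, sorted with cumulative weight:
  x=0 (N7, w=100) cum 100
  x=2 (N4, w=8) cum 108
  x=3 (N3, w=20) cum 128
  x=4 (N6, w=50) cum 178
  x=5 (N5, w=100) cum 278  ← median
  x=6 (N2, w=100) cum 378
  x=8 (N1, w=125) cum 503
⇒ x* = 5
y-coordinate, sorted with cumulative weight:
  y=0 (N3, w=20) cum 20
  y=1 (N1, w=125) cum 145
  y=4 (N2, w=100) cum 245
  y=4 (N5, w=100) cum 345  ← median
  y=6 (N6, w=50) cum 395
  y=6 (N7, w=100) cum 495
  y=9 (N4, w=8) cum 503
⇒ y* = 4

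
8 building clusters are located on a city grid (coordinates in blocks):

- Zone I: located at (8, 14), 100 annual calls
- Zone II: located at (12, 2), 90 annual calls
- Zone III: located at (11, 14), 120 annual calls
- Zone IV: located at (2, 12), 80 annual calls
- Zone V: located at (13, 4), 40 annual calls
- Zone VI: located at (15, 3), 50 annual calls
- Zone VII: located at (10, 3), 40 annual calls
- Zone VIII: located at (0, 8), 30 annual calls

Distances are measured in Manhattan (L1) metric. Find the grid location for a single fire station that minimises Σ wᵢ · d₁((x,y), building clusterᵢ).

(11, 12)

Manhattan distance separates: Σwᵢ(|x−xᵢ|+|y−yᵢ|) = Σwᵢ|x−xᵢ| + Σwᵢ|y−yᵢ|, so x and y are optimised independently as 1-D weighted medians.
Total weight W = 550; half = 275.
x-coordinate, sorted with cumulative weight:
  x=0 (Zone VIII, w=30) cum 30
  x=2 (Zone IV, w=80) cum 110
  x=8 (Zone I, w=100) cum 210
  x=10 (Zone VII, w=40) cum 250
  x=11 (Zone III, w=120) cum 370  ← median
  x=12 (Zone II, w=90) cum 460
  x=13 (Zone V, w=40) cum 500
  x=15 (Zone VI, w=50) cum 550
⇒ x* = 11
y-coordinate, sorted with cumulative weight:
  y=2 (Zone II, w=90) cum 90
  y=3 (Zone VI, w=50) cum 140
  y=3 (Zone VII, w=40) cum 180
  y=4 (Zone V, w=40) cum 220
  y=8 (Zone VIII, w=30) cum 250
  y=12 (Zone IV, w=80) cum 330  ← median
  y=14 (Zone I, w=100) cum 430
  y=14 (Zone III, w=120) cum 550
⇒ y* = 12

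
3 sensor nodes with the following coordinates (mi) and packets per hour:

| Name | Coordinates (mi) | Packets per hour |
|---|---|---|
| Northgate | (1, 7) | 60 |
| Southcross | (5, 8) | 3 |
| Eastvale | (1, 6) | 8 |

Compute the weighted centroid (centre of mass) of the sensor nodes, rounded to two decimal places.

The minimiser of Σwᵢ‖p−pᵢ‖² is the weighted centroid p* = (Σwᵢpᵢ)/(Σwᵢ).
Σwᵢ = 71.
Σwᵢxᵢ = 60·1 + 3·5 + 8·1 = 83.
Σwᵢyᵢ = 60·7 + 3·8 + 8·6 = 492.
x* = 83/71 = 1.17, y* = 492/71 = 6.93.

(1.17, 6.93)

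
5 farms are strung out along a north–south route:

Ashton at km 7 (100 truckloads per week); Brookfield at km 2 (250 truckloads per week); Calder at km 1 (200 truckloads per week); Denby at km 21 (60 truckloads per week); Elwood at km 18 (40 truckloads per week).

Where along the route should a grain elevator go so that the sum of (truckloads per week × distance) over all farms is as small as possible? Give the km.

x = 2

For a sum of weighted absolute distances on a line, the optimum is the weighted median (not the mean). Total weight W = 650; half-weight = 325.
Sort by position and accumulate weight:
  km 1 (Calder, w=200) → cum 200
  km 2 (Brookfield, w=250) → cum 450  ≥ 325 → median here
  km 7 (Ashton, w=100) → cum 550
  km 18 (Elwood, w=40) → cum 590
  km 21 (Denby, w=60) → cum 650
Optimal location: km 2.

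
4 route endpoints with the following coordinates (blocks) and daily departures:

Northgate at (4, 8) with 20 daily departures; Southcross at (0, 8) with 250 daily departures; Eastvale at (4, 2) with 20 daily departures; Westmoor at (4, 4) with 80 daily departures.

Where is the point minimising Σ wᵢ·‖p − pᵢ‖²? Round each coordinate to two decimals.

(1.30, 6.81)

The minimiser of Σwᵢ‖p−pᵢ‖² is the weighted centroid p* = (Σwᵢpᵢ)/(Σwᵢ).
Σwᵢ = 370.
Σwᵢxᵢ = 20·4 + 250·0 + 20·4 + 80·4 = 480.
Σwᵢyᵢ = 20·8 + 250·8 + 20·2 + 80·4 = 2520.
x* = 480/370 = 1.30, y* = 2520/370 = 6.81.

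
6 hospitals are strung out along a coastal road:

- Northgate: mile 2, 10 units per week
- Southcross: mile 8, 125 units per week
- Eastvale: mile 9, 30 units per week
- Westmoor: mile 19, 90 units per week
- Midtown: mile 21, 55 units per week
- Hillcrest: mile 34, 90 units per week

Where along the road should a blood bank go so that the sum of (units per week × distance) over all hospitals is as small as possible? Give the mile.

For a sum of weighted absolute distances on a line, the optimum is the weighted median (not the mean). Total weight W = 400; half-weight = 200.
Sort by position and accumulate weight:
  mile 2 (Northgate, w=10) → cum 10
  mile 8 (Southcross, w=125) → cum 135
  mile 9 (Eastvale, w=30) → cum 165
  mile 19 (Westmoor, w=90) → cum 255  ≥ 200 → median here
  mile 21 (Midtown, w=55) → cum 310
  mile 34 (Hillcrest, w=90) → cum 400
Optimal location: mile 19.

x = 19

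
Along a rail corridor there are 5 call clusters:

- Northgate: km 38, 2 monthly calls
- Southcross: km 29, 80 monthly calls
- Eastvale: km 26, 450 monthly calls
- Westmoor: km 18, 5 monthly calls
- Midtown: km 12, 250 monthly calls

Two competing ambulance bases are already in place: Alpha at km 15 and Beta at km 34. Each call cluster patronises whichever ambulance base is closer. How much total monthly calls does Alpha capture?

255

The indifferent point is the midpoint (15+34)/2 = 24.5; call clusters left of it (closer to Alpha at 15) go to Alpha, those right go to Beta.
  Midtown at 12 (w=250) → Alpha
  Westmoor at 18 (w=5) → Alpha
  Eastvale at 26 (w=450) → Beta
  Southcross at 29 (w=80) → Beta
  Northgate at 38 (w=2) → Beta
Alpha captures 255; Beta captures 532.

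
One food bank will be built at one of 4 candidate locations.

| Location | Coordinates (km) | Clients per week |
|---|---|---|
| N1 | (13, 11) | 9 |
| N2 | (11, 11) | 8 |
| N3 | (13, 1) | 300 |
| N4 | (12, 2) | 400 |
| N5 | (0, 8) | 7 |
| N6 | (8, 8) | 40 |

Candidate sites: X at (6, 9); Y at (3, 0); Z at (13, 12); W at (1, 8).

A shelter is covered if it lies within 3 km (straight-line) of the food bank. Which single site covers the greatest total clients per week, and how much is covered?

X, covering 40

Coverage radius r = 3 km; a point is covered iff (Δx)²+(Δy)² ≤ 3² = 9.
  X (6, 9): covers {N6} → 40
  Y (3, 0): covers {none} → 0
  Z (13, 12): covers {N1, N2} → 17
  W (1, 8): covers {N5} → 7
Maximum coverage at X: 40 clients per week.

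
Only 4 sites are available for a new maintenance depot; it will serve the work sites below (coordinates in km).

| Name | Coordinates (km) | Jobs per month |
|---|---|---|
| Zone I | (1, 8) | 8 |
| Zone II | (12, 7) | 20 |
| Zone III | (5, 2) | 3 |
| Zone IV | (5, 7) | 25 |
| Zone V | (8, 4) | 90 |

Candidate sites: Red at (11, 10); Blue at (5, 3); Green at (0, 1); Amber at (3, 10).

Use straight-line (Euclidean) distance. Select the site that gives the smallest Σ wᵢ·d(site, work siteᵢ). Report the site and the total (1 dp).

Blue, total 600.1 km

Total weighted distance at each candidate:
  Red (11, 10): total = 946.3
  Blue (5, 3): total = 600.1
  Green (0, 1): total = 1304.4
  Amber (3, 10): total = 1030.2
Minimum is at Blue with total 600.1 km.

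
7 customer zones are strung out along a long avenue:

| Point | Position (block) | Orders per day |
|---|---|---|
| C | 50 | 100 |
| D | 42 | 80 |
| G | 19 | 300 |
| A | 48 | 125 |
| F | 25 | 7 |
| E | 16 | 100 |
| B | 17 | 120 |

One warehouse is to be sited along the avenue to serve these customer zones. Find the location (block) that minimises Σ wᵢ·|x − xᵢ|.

For a sum of weighted absolute distances on a line, the optimum is the weighted median (not the mean). Total weight W = 832; half-weight = 416.
Sort by position and accumulate weight:
  block 16 (E, w=100) → cum 100
  block 17 (B, w=120) → cum 220
  block 19 (G, w=300) → cum 520  ≥ 416 → median here
  block 25 (F, w=7) → cum 527
  block 42 (D, w=80) → cum 607
  block 48 (A, w=125) → cum 732
  block 50 (C, w=100) → cum 832
Optimal location: block 19.

x = 19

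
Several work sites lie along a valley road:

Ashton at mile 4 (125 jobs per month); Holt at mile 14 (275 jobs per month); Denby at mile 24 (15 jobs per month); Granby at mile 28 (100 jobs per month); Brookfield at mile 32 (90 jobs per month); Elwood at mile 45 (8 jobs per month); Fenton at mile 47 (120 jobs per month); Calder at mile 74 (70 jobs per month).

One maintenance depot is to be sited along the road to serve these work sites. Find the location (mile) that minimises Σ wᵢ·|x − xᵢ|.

x = 24

For a sum of weighted absolute distances on a line, the optimum is the weighted median (not the mean). Total weight W = 803; half-weight = 401.5.
Sort by position and accumulate weight:
  mile 4 (Ashton, w=125) → cum 125
  mile 14 (Holt, w=275) → cum 400
  mile 24 (Denby, w=15) → cum 415  ≥ 401.5 → median here
  mile 28 (Granby, w=100) → cum 515
  mile 32 (Brookfield, w=90) → cum 605
  mile 45 (Elwood, w=8) → cum 613
  mile 47 (Fenton, w=120) → cum 733
  mile 74 (Calder, w=70) → cum 803
Optimal location: mile 24.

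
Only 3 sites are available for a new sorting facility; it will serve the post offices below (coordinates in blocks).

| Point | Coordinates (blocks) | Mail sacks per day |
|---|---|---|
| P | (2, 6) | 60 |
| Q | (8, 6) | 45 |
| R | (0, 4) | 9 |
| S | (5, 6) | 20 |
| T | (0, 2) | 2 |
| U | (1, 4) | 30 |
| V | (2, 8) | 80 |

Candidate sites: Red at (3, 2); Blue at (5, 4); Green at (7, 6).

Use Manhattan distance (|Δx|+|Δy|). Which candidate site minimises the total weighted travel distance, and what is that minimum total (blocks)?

Total weighted distance at each candidate:
  Red (3, 2): total = 1556
  Blue (5, 4): total = 1304
  Green (7, 6): total = 1288
Minimum is at Green with total 1288 blocks.

Green, total 1288 blocks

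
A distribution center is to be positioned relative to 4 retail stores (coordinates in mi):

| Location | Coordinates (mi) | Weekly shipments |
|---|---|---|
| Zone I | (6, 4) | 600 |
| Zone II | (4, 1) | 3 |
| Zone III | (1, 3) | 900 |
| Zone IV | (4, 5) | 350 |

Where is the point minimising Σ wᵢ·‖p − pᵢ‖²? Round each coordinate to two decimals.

(3.19, 3.70)

The minimiser of Σwᵢ‖p−pᵢ‖² is the weighted centroid p* = (Σwᵢpᵢ)/(Σwᵢ).
Σwᵢ = 1853.
Σwᵢxᵢ = 600·6 + 3·4 + 900·1 + 350·4 = 5912.
Σwᵢyᵢ = 600·4 + 3·1 + 900·3 + 350·5 = 6853.
x* = 5912/1853 = 3.19, y* = 6853/1853 = 3.70.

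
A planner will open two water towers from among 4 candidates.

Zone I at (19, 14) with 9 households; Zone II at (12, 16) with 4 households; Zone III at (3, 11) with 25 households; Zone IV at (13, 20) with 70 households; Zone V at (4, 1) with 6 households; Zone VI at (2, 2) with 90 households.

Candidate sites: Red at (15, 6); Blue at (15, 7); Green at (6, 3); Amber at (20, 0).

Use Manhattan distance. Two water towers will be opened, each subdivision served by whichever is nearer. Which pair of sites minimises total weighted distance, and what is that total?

{Blue, Green}, total 1946

Evaluate every pair (each demand assigned to the nearer of the two):
  {Blue, Green}: total = 1946
  {Red, Green}: total = 2029
  {Green, Amber}: total = 2640
  {Red, Blue}: total = 3223
  {Blue, Amber}: total = 3319
  {Red, Amber}: total = 3331
Best pair: {Blue, Green} with total 1946.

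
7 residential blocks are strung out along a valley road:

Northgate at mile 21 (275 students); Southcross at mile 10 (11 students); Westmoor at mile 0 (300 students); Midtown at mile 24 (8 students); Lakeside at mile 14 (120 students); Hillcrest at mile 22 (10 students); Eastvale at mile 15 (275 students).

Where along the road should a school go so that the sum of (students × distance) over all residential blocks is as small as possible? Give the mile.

x = 15

For a sum of weighted absolute distances on a line, the optimum is the weighted median (not the mean). Total weight W = 999; half-weight = 499.5.
Sort by position and accumulate weight:
  mile 0 (Westmoor, w=300) → cum 300
  mile 10 (Southcross, w=11) → cum 311
  mile 14 (Lakeside, w=120) → cum 431
  mile 15 (Eastvale, w=275) → cum 706  ≥ 499.5 → median here
  mile 21 (Northgate, w=275) → cum 981
  mile 22 (Hillcrest, w=10) → cum 991
  mile 24 (Midtown, w=8) → cum 999
Optimal location: mile 15.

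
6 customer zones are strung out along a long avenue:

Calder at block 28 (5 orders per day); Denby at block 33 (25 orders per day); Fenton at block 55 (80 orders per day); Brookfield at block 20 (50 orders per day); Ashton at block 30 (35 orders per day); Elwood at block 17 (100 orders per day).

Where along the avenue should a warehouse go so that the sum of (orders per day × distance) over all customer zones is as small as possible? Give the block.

For a sum of weighted absolute distances on a line, the optimum is the weighted median (not the mean). Total weight W = 295; half-weight = 147.5.
Sort by position and accumulate weight:
  block 17 (Elwood, w=100) → cum 100
  block 20 (Brookfield, w=50) → cum 150  ≥ 147.5 → median here
  block 28 (Calder, w=5) → cum 155
  block 30 (Ashton, w=35) → cum 190
  block 33 (Denby, w=25) → cum 215
  block 55 (Fenton, w=80) → cum 295
Optimal location: block 20.

x = 20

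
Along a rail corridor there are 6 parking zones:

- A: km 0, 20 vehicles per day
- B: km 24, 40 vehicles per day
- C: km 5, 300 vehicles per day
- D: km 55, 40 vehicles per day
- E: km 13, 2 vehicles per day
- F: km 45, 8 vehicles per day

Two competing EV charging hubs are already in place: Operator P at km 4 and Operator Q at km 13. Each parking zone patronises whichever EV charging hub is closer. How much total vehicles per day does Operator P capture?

The indifferent point is the midpoint (4+13)/2 = 8.5; parking zones left of it (closer to Operator P at 4) go to Operator P, those right go to Operator Q.
  A at 0 (w=20) → Operator P
  C at 5 (w=300) → Operator P
  E at 13 (w=2) → Operator Q
  B at 24 (w=40) → Operator Q
  F at 45 (w=8) → Operator Q
  D at 55 (w=40) → Operator Q
Operator P captures 320; Operator Q captures 90.

320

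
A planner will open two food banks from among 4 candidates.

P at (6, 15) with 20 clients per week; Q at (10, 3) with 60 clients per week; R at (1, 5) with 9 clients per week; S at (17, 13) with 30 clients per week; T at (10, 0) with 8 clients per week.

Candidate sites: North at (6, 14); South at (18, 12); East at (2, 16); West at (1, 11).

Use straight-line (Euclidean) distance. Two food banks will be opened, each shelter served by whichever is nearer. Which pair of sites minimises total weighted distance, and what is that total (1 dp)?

Evaluate every pair (each demand assigned to the nearer of the two):
  {North, South}: total = 972.7
  {South, West}: total = 1060.7
  {South, East}: total = 1062.2
  {North, West}: total = 1221.3
  {North, East}: total = 1262.8
  {East, West}: total = 1431.6
Best pair: {North, South} with total 972.7.

{North, South}, total 972.7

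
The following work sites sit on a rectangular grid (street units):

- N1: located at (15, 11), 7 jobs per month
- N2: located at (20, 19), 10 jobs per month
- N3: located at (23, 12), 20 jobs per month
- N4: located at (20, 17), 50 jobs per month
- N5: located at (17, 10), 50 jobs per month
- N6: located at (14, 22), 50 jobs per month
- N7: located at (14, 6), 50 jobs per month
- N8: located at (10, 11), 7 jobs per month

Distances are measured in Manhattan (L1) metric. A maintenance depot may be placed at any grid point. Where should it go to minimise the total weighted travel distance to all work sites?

(17, 12)

Manhattan distance separates: Σwᵢ(|x−xᵢ|+|y−yᵢ|) = Σwᵢ|x−xᵢ| + Σwᵢ|y−yᵢ|, so x and y are optimised independently as 1-D weighted medians.
Total weight W = 244; half = 122.
x-coordinate, sorted with cumulative weight:
  x=10 (N8, w=7) cum 7
  x=14 (N6, w=50) cum 57
  x=14 (N7, w=50) cum 107
  x=15 (N1, w=7) cum 114
  x=17 (N5, w=50) cum 164  ← median
  x=20 (N2, w=10) cum 174
  x=20 (N4, w=50) cum 224
  x=23 (N3, w=20) cum 244
⇒ x* = 17
y-coordinate, sorted with cumulative weight:
  y=6 (N7, w=50) cum 50
  y=10 (N5, w=50) cum 100
  y=11 (N1, w=7) cum 107
  y=11 (N8, w=7) cum 114
  y=12 (N3, w=20) cum 134  ← median
  y=17 (N4, w=50) cum 184
  y=19 (N2, w=10) cum 194
  y=22 (N6, w=50) cum 244
⇒ y* = 12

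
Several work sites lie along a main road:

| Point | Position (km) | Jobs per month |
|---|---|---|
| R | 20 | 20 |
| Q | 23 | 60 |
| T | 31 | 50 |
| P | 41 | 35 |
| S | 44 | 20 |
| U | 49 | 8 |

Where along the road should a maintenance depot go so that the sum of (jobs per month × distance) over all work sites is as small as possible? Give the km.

x = 31

For a sum of weighted absolute distances on a line, the optimum is the weighted median (not the mean). Total weight W = 193; half-weight = 96.5.
Sort by position and accumulate weight:
  km 20 (R, w=20) → cum 20
  km 23 (Q, w=60) → cum 80
  km 31 (T, w=50) → cum 130  ≥ 96.5 → median here
  km 41 (P, w=35) → cum 165
  km 44 (S, w=20) → cum 185
  km 49 (U, w=8) → cum 193
Optimal location: km 31.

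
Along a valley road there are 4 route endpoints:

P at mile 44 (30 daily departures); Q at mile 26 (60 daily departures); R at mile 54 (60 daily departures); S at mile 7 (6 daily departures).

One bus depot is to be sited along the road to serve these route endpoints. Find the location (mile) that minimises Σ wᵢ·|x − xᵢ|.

x = 44

For a sum of weighted absolute distances on a line, the optimum is the weighted median (not the mean). Total weight W = 156; half-weight = 78.
Sort by position and accumulate weight:
  mile 7 (S, w=6) → cum 6
  mile 26 (Q, w=60) → cum 66
  mile 44 (P, w=30) → cum 96  ≥ 78 → median here
  mile 54 (R, w=60) → cum 156
Optimal location: mile 44.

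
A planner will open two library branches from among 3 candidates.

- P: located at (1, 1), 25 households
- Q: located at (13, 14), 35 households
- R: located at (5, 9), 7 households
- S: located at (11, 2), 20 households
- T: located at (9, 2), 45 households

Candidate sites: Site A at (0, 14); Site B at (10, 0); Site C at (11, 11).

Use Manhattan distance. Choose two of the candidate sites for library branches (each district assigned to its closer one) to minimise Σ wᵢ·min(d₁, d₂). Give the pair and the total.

Evaluate every pair (each demand assigned to the nearer of the two):
  {Site B, Site C}: total = 676
  {Site A, Site B}: total = 970
  {Site A, Site C}: total = 1256
Best pair: {Site B, Site C} with total 676.

{Site B, Site C}, total 676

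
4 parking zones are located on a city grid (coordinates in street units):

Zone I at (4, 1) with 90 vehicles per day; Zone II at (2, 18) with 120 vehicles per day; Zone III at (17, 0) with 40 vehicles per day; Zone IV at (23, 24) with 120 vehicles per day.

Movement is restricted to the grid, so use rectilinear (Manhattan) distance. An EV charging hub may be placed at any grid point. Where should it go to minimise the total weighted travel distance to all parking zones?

(4, 18)

Manhattan distance separates: Σwᵢ(|x−xᵢ|+|y−yᵢ|) = Σwᵢ|x−xᵢ| + Σwᵢ|y−yᵢ|, so x and y are optimised independently as 1-D weighted medians.
Total weight W = 370; half = 185.
x-coordinate, sorted with cumulative weight:
  x=2 (Zone II, w=120) cum 120
  x=4 (Zone I, w=90) cum 210  ← median
  x=17 (Zone III, w=40) cum 250
  x=23 (Zone IV, w=120) cum 370
⇒ x* = 4
y-coordinate, sorted with cumulative weight:
  y=0 (Zone III, w=40) cum 40
  y=1 (Zone I, w=90) cum 130
  y=18 (Zone II, w=120) cum 250  ← median
  y=24 (Zone IV, w=120) cum 370
⇒ y* = 18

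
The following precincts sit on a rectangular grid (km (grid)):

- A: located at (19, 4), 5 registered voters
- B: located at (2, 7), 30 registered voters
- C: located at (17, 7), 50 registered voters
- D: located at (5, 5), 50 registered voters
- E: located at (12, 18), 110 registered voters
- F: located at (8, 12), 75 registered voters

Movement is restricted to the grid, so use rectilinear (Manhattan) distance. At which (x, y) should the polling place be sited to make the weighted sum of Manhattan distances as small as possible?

Manhattan distance separates: Σwᵢ(|x−xᵢ|+|y−yᵢ|) = Σwᵢ|x−xᵢ| + Σwᵢ|y−yᵢ|, so x and y are optimised independently as 1-D weighted medians.
Total weight W = 320; half = 160.
x-coordinate, sorted with cumulative weight:
  x=2 (B, w=30) cum 30
  x=5 (D, w=50) cum 80
  x=8 (F, w=75) cum 155
  x=12 (E, w=110) cum 265  ← median
  x=17 (C, w=50) cum 315
  x=19 (A, w=5) cum 320
⇒ x* = 12
y-coordinate, sorted with cumulative weight:
  y=4 (A, w=5) cum 5
  y=5 (D, w=50) cum 55
  y=7 (B, w=30) cum 85
  y=7 (C, w=50) cum 135
  y=12 (F, w=75) cum 210  ← median
  y=18 (E, w=110) cum 320
⇒ y* = 12

(12, 12)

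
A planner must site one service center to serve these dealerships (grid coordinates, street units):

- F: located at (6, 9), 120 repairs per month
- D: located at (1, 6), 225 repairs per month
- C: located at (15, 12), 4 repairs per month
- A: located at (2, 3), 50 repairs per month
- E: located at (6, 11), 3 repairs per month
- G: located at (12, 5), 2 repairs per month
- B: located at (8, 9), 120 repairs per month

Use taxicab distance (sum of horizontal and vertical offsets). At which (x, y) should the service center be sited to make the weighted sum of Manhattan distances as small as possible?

Manhattan distance separates: Σwᵢ(|x−xᵢ|+|y−yᵢ|) = Σwᵢ|x−xᵢ| + Σwᵢ|y−yᵢ|, so x and y are optimised independently as 1-D weighted medians.
Total weight W = 524; half = 262.
x-coordinate, sorted with cumulative weight:
  x=1 (D, w=225) cum 225
  x=2 (A, w=50) cum 275  ← median
  x=6 (F, w=120) cum 395
  x=6 (E, w=3) cum 398
  x=8 (B, w=120) cum 518
  x=12 (G, w=2) cum 520
  x=15 (C, w=4) cum 524
⇒ x* = 2
y-coordinate, sorted with cumulative weight:
  y=3 (A, w=50) cum 50
  y=5 (G, w=2) cum 52
  y=6 (D, w=225) cum 277  ← median
  y=9 (F, w=120) cum 397
  y=9 (B, w=120) cum 517
  y=11 (E, w=3) cum 520
  y=12 (C, w=4) cum 524
⇒ y* = 6

(2, 6)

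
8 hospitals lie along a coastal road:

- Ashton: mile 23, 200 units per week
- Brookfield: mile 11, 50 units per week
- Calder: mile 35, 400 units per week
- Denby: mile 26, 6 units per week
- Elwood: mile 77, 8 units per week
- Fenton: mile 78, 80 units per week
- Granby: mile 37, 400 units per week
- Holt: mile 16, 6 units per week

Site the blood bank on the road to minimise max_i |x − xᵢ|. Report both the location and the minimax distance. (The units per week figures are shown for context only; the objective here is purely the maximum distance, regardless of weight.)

The 1-center on a line is the midpoint of the two extreme points: leftmost at 11, rightmost at 78.
Optimal location = (11 + 78)/2 = 44.5; maximum distance = (78 − 11)/2 = 33.5.

location 44.5, max distance 33.5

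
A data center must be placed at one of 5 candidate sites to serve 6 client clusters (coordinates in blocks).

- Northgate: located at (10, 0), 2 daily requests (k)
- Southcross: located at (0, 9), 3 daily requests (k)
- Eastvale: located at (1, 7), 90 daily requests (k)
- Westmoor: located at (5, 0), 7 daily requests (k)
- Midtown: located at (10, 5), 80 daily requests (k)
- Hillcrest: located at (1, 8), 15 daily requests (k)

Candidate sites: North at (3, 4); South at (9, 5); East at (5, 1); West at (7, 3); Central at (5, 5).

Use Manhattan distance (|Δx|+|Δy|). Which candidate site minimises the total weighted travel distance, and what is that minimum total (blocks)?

Total weighted distance at each candidate:
  North (3, 4): total = 1268
  South (9, 5): total = 1259
  East (5, 1): total = 1843
  West (7, 3): total = 1551
  Central (5, 5): total = 1127
Minimum is at Central with total 1127 blocks.

Central, total 1127 blocks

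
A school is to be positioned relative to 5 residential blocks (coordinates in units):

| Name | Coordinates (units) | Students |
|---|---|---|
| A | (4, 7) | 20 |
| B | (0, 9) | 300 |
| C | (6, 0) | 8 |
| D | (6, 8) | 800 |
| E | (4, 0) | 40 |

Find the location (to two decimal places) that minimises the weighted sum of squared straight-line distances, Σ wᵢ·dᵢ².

(4.36, 7.91)

The minimiser of Σwᵢ‖p−pᵢ‖² is the weighted centroid p* = (Σwᵢpᵢ)/(Σwᵢ).
Σwᵢ = 1168.
Σwᵢxᵢ = 20·4 + 300·0 + 8·6 + 800·6 + 40·4 = 5088.
Σwᵢyᵢ = 20·7 + 300·9 + 8·0 + 800·8 + 40·0 = 9240.
x* = 5088/1168 = 4.36, y* = 9240/1168 = 7.91.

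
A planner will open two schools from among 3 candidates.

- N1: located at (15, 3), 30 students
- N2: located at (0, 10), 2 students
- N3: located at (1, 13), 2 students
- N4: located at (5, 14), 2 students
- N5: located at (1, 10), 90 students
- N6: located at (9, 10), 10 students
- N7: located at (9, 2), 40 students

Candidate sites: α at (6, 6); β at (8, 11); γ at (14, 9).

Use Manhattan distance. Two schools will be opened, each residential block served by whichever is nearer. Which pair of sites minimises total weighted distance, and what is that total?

{β, γ}, total 1398

Evaluate every pair (each demand assigned to the nearer of the two):
  {β, γ}: total = 1398
  {α, γ}: total = 1422
  {α, β}: total = 1428
Best pair: {β, γ} with total 1398.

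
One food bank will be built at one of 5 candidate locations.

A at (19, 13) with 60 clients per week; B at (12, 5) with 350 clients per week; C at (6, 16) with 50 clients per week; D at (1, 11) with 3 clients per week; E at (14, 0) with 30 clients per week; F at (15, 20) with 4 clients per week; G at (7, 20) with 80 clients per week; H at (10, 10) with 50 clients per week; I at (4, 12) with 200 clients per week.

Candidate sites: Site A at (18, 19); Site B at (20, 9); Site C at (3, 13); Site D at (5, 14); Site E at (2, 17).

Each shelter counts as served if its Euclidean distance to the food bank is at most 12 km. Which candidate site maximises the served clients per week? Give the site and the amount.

Site D, covering 737

Coverage radius r = 12 km; a point is covered iff (Δx)²+(Δy)² ≤ 12² = 144.
  Site A (18, 19): covers {A, F, G} → 144
  Site B (20, 9): covers {A, B, E, H} → 490
  Site C (3, 13): covers {C, D, G, H, I} → 383
  Site D (5, 14): covers {B, C, D, F, G, H, I} → 737
  Site E (2, 17): covers {C, D, G, H, I} → 383
Maximum coverage at Site D: 737 clients per week.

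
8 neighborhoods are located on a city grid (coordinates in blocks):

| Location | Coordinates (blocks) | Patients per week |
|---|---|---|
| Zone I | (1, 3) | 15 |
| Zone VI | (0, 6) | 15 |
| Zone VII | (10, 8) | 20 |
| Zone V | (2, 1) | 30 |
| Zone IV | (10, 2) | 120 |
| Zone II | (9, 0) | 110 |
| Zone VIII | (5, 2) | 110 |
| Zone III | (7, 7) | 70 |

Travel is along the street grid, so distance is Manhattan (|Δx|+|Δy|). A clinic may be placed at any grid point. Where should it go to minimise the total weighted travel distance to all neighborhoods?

Manhattan distance separates: Σwᵢ(|x−xᵢ|+|y−yᵢ|) = Σwᵢ|x−xᵢ| + Σwᵢ|y−yᵢ|, so x and y are optimised independently as 1-D weighted medians.
Total weight W = 490; half = 245.
x-coordinate, sorted with cumulative weight:
  x=0 (Zone VI, w=15) cum 15
  x=1 (Zone I, w=15) cum 30
  x=2 (Zone V, w=30) cum 60
  x=5 (Zone VIII, w=110) cum 170
  x=7 (Zone III, w=70) cum 240
  x=9 (Zone II, w=110) cum 350  ← median
  x=10 (Zone VII, w=20) cum 370
  x=10 (Zone IV, w=120) cum 490
⇒ x* = 9
y-coordinate, sorted with cumulative weight:
  y=0 (Zone II, w=110) cum 110
  y=1 (Zone V, w=30) cum 140
  y=2 (Zone IV, w=120) cum 260  ← median
  y=2 (Zone VIII, w=110) cum 370
  y=3 (Zone I, w=15) cum 385
  y=6 (Zone VI, w=15) cum 400
  y=7 (Zone III, w=70) cum 470
  y=8 (Zone VII, w=20) cum 490
⇒ y* = 2

(9, 2)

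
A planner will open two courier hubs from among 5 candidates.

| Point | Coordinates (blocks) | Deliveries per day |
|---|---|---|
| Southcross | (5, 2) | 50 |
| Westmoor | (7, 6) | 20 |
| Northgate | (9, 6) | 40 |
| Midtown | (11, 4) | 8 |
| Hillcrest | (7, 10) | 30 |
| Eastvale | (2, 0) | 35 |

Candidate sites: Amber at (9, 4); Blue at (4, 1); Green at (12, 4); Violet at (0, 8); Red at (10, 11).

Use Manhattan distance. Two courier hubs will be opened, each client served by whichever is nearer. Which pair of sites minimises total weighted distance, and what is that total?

Evaluate every pair (each demand assigned to the nearer of the two):
  {Amber, Blue}: total = 621
  {Blue, Red}: total = 789
  {Blue, Green}: total = 883
  {Amber, Red}: total = 981
  {Amber, Violet}: total = 1066
  {Amber, Green}: total = 1093
  {Blue, Violet}: total = 1115
  {Green, Red}: total = 1408
  {Green, Violet}: total = 1418
  {Violet, Red}: total = 1484
Best pair: {Amber, Blue} with total 621.

{Amber, Blue}, total 621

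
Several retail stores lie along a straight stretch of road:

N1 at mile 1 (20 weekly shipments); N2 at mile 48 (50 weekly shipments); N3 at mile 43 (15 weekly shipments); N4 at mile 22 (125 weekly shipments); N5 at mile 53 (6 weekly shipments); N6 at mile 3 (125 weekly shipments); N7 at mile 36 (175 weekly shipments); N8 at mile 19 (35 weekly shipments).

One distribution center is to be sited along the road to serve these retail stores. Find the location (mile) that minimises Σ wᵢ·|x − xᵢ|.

x = 22

For a sum of weighted absolute distances on a line, the optimum is the weighted median (not the mean). Total weight W = 551; half-weight = 275.5.
Sort by position and accumulate weight:
  mile 1 (N1, w=20) → cum 20
  mile 3 (N6, w=125) → cum 145
  mile 19 (N8, w=35) → cum 180
  mile 22 (N4, w=125) → cum 305  ≥ 275.5 → median here
  mile 36 (N7, w=175) → cum 480
  mile 43 (N3, w=15) → cum 495
  mile 48 (N2, w=50) → cum 545
  mile 53 (N5, w=6) → cum 551
Optimal location: mile 22.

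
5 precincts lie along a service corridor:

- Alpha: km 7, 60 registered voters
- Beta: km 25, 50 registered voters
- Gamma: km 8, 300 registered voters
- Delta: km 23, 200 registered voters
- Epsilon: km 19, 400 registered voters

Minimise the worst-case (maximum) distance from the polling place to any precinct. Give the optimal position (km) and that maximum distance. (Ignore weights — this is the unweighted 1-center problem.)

The 1-center on a line is the midpoint of the two extreme points: leftmost at 7, rightmost at 25.
Optimal location = (7 + 25)/2 = 16; maximum distance = (25 − 7)/2 = 9.

location 16, max distance 9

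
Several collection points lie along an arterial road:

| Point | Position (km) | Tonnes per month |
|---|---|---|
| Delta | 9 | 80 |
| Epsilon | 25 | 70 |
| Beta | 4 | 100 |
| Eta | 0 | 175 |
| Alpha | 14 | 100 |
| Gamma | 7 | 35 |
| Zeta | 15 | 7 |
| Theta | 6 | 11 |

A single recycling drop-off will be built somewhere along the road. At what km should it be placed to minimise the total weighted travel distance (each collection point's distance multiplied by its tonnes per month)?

For a sum of weighted absolute distances on a line, the optimum is the weighted median (not the mean). Total weight W = 578; half-weight = 289.
Sort by position and accumulate weight:
  km 0 (Eta, w=175) → cum 175
  km 4 (Beta, w=100) → cum 275
  km 6 (Theta, w=11) → cum 286
  km 7 (Gamma, w=35) → cum 321  ≥ 289 → median here
  km 9 (Delta, w=80) → cum 401
  km 14 (Alpha, w=100) → cum 501
  km 15 (Zeta, w=7) → cum 508
  km 25 (Epsilon, w=70) → cum 578
Optimal location: km 7.

x = 7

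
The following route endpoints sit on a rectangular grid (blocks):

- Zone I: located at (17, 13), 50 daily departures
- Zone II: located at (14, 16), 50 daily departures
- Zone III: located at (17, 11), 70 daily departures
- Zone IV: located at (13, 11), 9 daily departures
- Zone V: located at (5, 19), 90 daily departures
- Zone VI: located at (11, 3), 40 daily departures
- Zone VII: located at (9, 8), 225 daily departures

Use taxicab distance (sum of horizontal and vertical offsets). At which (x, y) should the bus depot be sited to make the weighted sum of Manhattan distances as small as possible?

Manhattan distance separates: Σwᵢ(|x−xᵢ|+|y−yᵢ|) = Σwᵢ|x−xᵢ| + Σwᵢ|y−yᵢ|, so x and y are optimised independently as 1-D weighted medians.
Total weight W = 534; half = 267.
x-coordinate, sorted with cumulative weight:
  x=5 (Zone V, w=90) cum 90
  x=9 (Zone VII, w=225) cum 315  ← median
  x=11 (Zone VI, w=40) cum 355
  x=13 (Zone IV, w=9) cum 364
  x=14 (Zone II, w=50) cum 414
  x=17 (Zone I, w=50) cum 464
  x=17 (Zone III, w=70) cum 534
⇒ x* = 9
y-coordinate, sorted with cumulative weight:
  y=3 (Zone VI, w=40) cum 40
  y=8 (Zone VII, w=225) cum 265
  y=11 (Zone III, w=70) cum 335  ← median
  y=11 (Zone IV, w=9) cum 344
  y=13 (Zone I, w=50) cum 394
  y=16 (Zone II, w=50) cum 444
  y=19 (Zone V, w=90) cum 534
⇒ y* = 11

(9, 11)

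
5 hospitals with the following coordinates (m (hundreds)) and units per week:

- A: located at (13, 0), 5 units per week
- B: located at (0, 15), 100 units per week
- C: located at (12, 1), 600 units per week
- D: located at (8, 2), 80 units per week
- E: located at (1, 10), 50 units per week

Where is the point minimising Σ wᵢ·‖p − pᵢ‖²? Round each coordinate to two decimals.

The minimiser of Σwᵢ‖p−pᵢ‖² is the weighted centroid p* = (Σwᵢpᵢ)/(Σwᵢ).
Σwᵢ = 835.
Σwᵢxᵢ = 5·13 + 100·0 + 600·12 + 80·8 + 50·1 = 7955.
Σwᵢyᵢ = 5·0 + 100·15 + 600·1 + 80·2 + 50·10 = 2760.
x* = 7955/835 = 9.53, y* = 2760/835 = 3.31.

(9.53, 3.31)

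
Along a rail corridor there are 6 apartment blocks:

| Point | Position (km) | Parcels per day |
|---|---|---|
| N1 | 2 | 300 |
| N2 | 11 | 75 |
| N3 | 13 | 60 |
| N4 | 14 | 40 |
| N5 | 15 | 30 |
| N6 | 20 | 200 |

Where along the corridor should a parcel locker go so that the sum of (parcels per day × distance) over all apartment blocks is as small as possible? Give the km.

For a sum of weighted absolute distances on a line, the optimum is the weighted median (not the mean). Total weight W = 705; half-weight = 352.5.
Sort by position and accumulate weight:
  km 2 (N1, w=300) → cum 300
  km 11 (N2, w=75) → cum 375  ≥ 352.5 → median here
  km 13 (N3, w=60) → cum 435
  km 14 (N4, w=40) → cum 475
  km 15 (N5, w=30) → cum 505
  km 20 (N6, w=200) → cum 705
Optimal location: km 11.

x = 11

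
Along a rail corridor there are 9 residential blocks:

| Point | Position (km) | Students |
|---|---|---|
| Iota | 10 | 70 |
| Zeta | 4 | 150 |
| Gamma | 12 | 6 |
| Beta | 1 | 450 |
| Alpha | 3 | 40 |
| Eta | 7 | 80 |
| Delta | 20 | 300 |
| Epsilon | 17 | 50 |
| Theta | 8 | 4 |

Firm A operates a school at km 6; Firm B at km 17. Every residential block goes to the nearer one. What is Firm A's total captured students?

794

The indifferent point is the midpoint (6+17)/2 = 11.5; residential blocks left of it (closer to Firm A at 6) go to Firm A, those right go to Firm B.
  Beta at 1 (w=450) → Firm A
  Alpha at 3 (w=40) → Firm A
  Zeta at 4 (w=150) → Firm A
  Eta at 7 (w=80) → Firm A
  Theta at 8 (w=4) → Firm A
  Iota at 10 (w=70) → Firm A
  Gamma at 12 (w=6) → Firm B
  Epsilon at 17 (w=50) → Firm B
  Delta at 20 (w=300) → Firm B
Firm A captures 794; Firm B captures 356.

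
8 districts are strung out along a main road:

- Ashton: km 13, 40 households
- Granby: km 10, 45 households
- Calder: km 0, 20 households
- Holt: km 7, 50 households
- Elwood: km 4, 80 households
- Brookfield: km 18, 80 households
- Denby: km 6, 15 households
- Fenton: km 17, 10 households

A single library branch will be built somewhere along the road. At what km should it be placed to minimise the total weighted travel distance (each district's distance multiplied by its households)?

For a sum of weighted absolute distances on a line, the optimum is the weighted median (not the mean). Total weight W = 340; half-weight = 170.
Sort by position and accumulate weight:
  km 0 (Calder, w=20) → cum 20
  km 4 (Elwood, w=80) → cum 100
  km 6 (Denby, w=15) → cum 115
  km 7 (Holt, w=50) → cum 165
  km 10 (Granby, w=45) → cum 210  ≥ 170 → median here
  km 13 (Ashton, w=40) → cum 250
  km 17 (Fenton, w=10) → cum 260
  km 18 (Brookfield, w=80) → cum 340
Optimal location: km 10.

x = 10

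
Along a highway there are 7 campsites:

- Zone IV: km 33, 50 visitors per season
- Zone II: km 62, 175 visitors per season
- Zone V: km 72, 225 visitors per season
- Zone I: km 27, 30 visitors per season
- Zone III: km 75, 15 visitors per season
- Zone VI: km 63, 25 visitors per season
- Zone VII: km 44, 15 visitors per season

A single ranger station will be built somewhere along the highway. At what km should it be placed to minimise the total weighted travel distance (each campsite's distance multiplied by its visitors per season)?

For a sum of weighted absolute distances on a line, the optimum is the weighted median (not the mean). Total weight W = 535; half-weight = 267.5.
Sort by position and accumulate weight:
  km 27 (Zone I, w=30) → cum 30
  km 33 (Zone IV, w=50) → cum 80
  km 44 (Zone VII, w=15) → cum 95
  km 62 (Zone II, w=175) → cum 270  ≥ 267.5 → median here
  km 63 (Zone VI, w=25) → cum 295
  km 72 (Zone V, w=225) → cum 520
  km 75 (Zone III, w=15) → cum 535
Optimal location: km 62.

x = 62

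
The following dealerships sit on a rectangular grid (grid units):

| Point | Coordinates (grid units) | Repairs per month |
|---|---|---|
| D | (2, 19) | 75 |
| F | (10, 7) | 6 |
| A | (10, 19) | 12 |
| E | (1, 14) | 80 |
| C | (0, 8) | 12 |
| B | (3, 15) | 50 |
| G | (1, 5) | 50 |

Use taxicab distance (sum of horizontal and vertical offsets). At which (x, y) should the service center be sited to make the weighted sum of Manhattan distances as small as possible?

(2, 14)

Manhattan distance separates: Σwᵢ(|x−xᵢ|+|y−yᵢ|) = Σwᵢ|x−xᵢ| + Σwᵢ|y−yᵢ|, so x and y are optimised independently as 1-D weighted medians.
Total weight W = 285; half = 142.5.
x-coordinate, sorted with cumulative weight:
  x=0 (C, w=12) cum 12
  x=1 (E, w=80) cum 92
  x=1 (G, w=50) cum 142
  x=2 (D, w=75) cum 217  ← median
  x=3 (B, w=50) cum 267
  x=10 (F, w=6) cum 273
  x=10 (A, w=12) cum 285
⇒ x* = 2
y-coordinate, sorted with cumulative weight:
  y=5 (G, w=50) cum 50
  y=7 (F, w=6) cum 56
  y=8 (C, w=12) cum 68
  y=14 (E, w=80) cum 148  ← median
  y=15 (B, w=50) cum 198
  y=19 (D, w=75) cum 273
  y=19 (A, w=12) cum 285
⇒ y* = 14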